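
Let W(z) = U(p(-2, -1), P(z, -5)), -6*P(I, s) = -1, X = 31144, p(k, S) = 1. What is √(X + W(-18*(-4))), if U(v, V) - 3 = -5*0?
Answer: √31147 ≈ 176.49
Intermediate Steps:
P(I, s) = ⅙ (P(I, s) = -⅙*(-1) = ⅙)
U(v, V) = 3 (U(v, V) = 3 - 5*0 = 3 + 0 = 3)
W(z) = 3
√(X + W(-18*(-4))) = √(31144 + 3) = √31147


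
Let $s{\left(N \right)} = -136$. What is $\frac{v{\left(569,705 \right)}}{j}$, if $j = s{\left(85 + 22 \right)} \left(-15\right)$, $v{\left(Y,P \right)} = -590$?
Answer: $- \frac{59}{204} \approx -0.28922$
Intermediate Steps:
$j = 2040$ ($j = \left(-136\right) \left(-15\right) = 2040$)
$\frac{v{\left(569,705 \right)}}{j} = - \frac{590}{2040} = \left(-590\right) \frac{1}{2040} = - \frac{59}{204}$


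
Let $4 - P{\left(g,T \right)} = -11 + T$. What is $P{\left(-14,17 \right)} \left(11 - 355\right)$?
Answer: $688$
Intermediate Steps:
$P{\left(g,T \right)} = 15 - T$ ($P{\left(g,T \right)} = 4 - \left(-11 + T\right) = 15 - T$)
$P{\left(-14,17 \right)} \left(11 - 355\right) = \left(15 - 17\right) \left(11 - 355\right) = \left(15 - 17\right) \left(-344\right) = \left(-2\right) \left(-344\right) = 688$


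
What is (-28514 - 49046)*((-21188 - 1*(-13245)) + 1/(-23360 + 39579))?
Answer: 1427408877280/2317 ≈ 6.1606e+8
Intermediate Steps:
(-28514 - 49046)*((-21188 - 1*(-13245)) + 1/(-23360 + 39579)) = -77560*((-21188 + 13245) + 1/16219) = -77560*(-7943 + 1/16219) = -77560*(-128827516/16219) = 1427408877280/2317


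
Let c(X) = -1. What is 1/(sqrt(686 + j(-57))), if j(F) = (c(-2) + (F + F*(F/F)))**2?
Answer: sqrt(13911)/13911 ≈ 0.0084785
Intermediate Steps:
j(F) = (-1 + 2*F)**2 (j(F) = (-1 + (F + F*(F/F)))**2 = (-1 + (F + F*1))**2 = (-1 + (F + F))**2 = (-1 + 2*F)**2)
1/(sqrt(686 + j(-57))) = 1/(sqrt(686 + (-1 + 2*(-57))**2)) = 1/(sqrt(686 + (-1 - 114)**2)) = 1/(sqrt(686 + (-115)**2)) = 1/(sqrt(686 + 13225)) = 1/(sqrt(13911)) = sqrt(13911)/13911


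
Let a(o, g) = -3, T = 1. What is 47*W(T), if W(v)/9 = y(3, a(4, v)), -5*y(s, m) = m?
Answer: 1269/5 ≈ 253.80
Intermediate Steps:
y(s, m) = -m/5
W(v) = 27/5 (W(v) = 9*(-⅕*(-3)) = 9*(⅗) = 27/5)
47*W(T) = 47*(27/5) = 1269/5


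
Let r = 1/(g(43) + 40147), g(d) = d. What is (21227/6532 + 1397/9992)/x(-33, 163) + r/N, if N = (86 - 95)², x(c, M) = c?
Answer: -30007198416907/292148946567720 ≈ -0.10271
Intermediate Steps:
N = 81 (N = (-9)² = 81)
r = 1/40190 (r = 1/(43 + 40147) = 1/40190 ≈ 2.4882e-5)
(21227/6532 + 1397/9992)/x(-33, 163) + r/N = (21227/6532 + 1397/9992)/(-33) + (1/40190)/81 = (21227*(1/6532) + 1397*(1/9992))*(-1/33) + (1/40190)*(1/81) = (21227/6532 + 1397/9992)*(-1/33) + 1/3255390 = (55306347/16316936)*(-1/33) + 1/3255390 = -18435449/179486296 + 1/3255390 = -30007198416907/292148946567720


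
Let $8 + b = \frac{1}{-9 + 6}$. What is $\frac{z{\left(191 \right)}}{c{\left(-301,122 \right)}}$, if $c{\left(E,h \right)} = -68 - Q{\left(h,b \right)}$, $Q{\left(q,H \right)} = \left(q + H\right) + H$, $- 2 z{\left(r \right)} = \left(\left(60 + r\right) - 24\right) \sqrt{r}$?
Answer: $\frac{681 \sqrt{191}}{1040} \approx 9.0496$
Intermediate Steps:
$b = - \frac{25}{3}$ ($b = -8 + \frac{1}{-9 + 6} = -8 + \frac{1}{-3} = -8 - \frac{1}{3} = - \frac{25}{3} \approx -8.3333$)
$z{\left(r \right)} = - \frac{\sqrt{r} \left(36 + r\right)}{2}$ ($z{\left(r \right)} = - \frac{\left(\left(60 + r\right) - 24\right) \sqrt{r}}{2} = - \frac{\left(36 + r\right) \sqrt{r}}{2} = - \frac{\sqrt{r} \left(36 + r\right)}{2}$)
$Q{\left(q,H \right)} = q + 2 H$ ($Q{\left(q,H \right)} = \left(H + q\right) + H = q + 2 H$)
$c{\left(E,h \right)} = - \frac{154}{3} - h$ ($c{\left(E,h \right)} = -68 - \left(h + 2 \left(- \frac{25}{3}\right)\right) = -68 - \left(h - \frac{50}{3}\right) = -68 - \left(- \frac{50}{3} + h\right) = - \frac{154}{3} - h$)
$\frac{z{\left(191 \right)}}{c{\left(-301,122 \right)}} = \frac{\frac{1}{2} \sqrt{191} \left(-36 - 191\right)}{- \frac{154}{3} - 122} = \frac{\frac{1}{2} \sqrt{191} \left(-227\right)}{- \frac{520}{3}} = - \frac{227 \sqrt{191}}{2} \left(- \frac{3}{520}\right) = \frac{681 \sqrt{191}}{1040}$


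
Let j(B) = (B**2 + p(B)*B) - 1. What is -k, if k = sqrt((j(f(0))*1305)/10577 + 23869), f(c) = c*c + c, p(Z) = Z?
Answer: -2*sqrt(667570284829)/10577 ≈ -154.50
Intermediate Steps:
f(c) = c + c**2 (f(c) = c**2 + c = c + c**2)
j(B) = -1 + 2*B**2 (j(B) = (B**2 + B*B) - 1 = (B**2 + B**2) - 1 = 2*B**2 - 1 = -1 + 2*B**2)
k = 2*sqrt(667570284829)/10577 (k = sqrt(((-1 + 2*(0*(1 + 0))**2)*1305)/10577 + 23869) = sqrt(((-1 + 2*(0*1)**2)*1305)*(1/10577) + 23869) = sqrt(((-1 + 2*0**2)*1305)*(1/10577) + 23869) = sqrt(((-1 + 2*0)*1305)*(1/10577) + 23869) = sqrt(((-1 + 0)*1305)*(1/10577) + 23869) = sqrt(-1*1305*(1/10577) + 23869) = sqrt(-1305*1/10577 + 23869) = sqrt(-1305/10577 + 23869) = sqrt(252461108/10577) = 2*sqrt(667570284829)/10577 ≈ 154.50)
-k = -2*sqrt(667570284829)/10577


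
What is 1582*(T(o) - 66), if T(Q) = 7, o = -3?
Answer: -93338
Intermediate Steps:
1582*(T(o) - 66) = 1582*(7 - 66) = 1582*(-59) = -93338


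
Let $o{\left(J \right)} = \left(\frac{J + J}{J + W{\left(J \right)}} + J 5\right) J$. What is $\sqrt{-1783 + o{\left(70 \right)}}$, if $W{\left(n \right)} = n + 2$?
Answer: $\frac{\sqrt{114864297}}{71} \approx 150.95$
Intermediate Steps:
$W{\left(n \right)} = 2 + n$
$o{\left(J \right)} = J \left(5 J + \frac{2 J}{2 + 2 J}\right)$ ($o{\left(J \right)} = \left(\frac{J + J}{J + \left(2 + J\right)} + J 5\right) J = \left(\frac{2 J}{2 + 2 J} + 5 J\right) J = \left(5 J + \frac{2 J}{2 + 2 J}\right) J = J \left(5 J + \frac{2 J}{2 + 2 J}\right)$)
$\sqrt{-1783 + o{\left(70 \right)}} = \sqrt{-1783 + \frac{70^{2} \left(6 + 5 \cdot 70\right)}{1 + 70}} = \sqrt{-1783 + \frac{4900 \left(6 + 350\right)}{71}} = \sqrt{-1783 + 4900 \cdot \frac{1}{71} \cdot 356} = \sqrt{-1783 + \frac{1744400}{71}} = \sqrt{\frac{1617807}{71}} = \frac{\sqrt{114864297}}{71}$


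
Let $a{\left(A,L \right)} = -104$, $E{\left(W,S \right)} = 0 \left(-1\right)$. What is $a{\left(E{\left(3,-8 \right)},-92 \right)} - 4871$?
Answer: $-4975$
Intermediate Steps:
$E{\left(W,S \right)} = 0$
$a{\left(E{\left(3,-8 \right)},-92 \right)} - 4871 = -104 - 4871 = -4975$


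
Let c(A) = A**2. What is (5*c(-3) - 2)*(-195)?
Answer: -8385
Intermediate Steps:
(5*c(-3) - 2)*(-195) = (5*(-3)**2 - 2)*(-195) = (5*9 - 2)*(-195) = (45 - 2)*(-195) = 43*(-195) = -8385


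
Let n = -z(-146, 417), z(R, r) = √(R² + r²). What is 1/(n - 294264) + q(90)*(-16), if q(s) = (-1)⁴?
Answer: -1385457998120/86591106491 + √195205/86591106491 ≈ -16.000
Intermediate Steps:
q(s) = 1
n = -√195205 (n = -√((-146)² + 417²) = -√(21316 + 173889) = -√195205 ≈ -441.82)
1/(n - 294264) + q(90)*(-16) = 1/(-√195205 - 294264) + 1*(-16) = 1/(-294264 - √195205) - 16 = -16 + 1/(-294264 - √195205)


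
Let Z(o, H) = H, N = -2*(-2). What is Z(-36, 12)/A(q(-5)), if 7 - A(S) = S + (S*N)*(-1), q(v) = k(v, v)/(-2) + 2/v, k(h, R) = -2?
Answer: 15/11 ≈ 1.3636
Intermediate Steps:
N = 4
q(v) = 1 + 2/v (q(v) = -2/(-2) + 2/v = -2*(-1/2) + 2/v = 1 + 2/v)
A(S) = 7 + 3*S (A(S) = 7 - (S + (S*4)*(-1)) = 7 - (S + (4*S)*(-1)) = 7 - (S - 4*S) = 7 - (-3)*S = 7 + 3*S)
Z(-36, 12)/A(q(-5)) = 12/(7 + 3*((2 - 5)/(-5))) = 12/(7 + 3*(-1/5*(-3))) = 12/(7 + 3*(3/5)) = 12/(7 + 9/5) = 12/(44/5) = 12*(5/44) = 15/11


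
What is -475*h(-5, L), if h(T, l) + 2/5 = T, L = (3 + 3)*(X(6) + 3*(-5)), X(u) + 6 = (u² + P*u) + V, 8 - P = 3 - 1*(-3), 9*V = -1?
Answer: 2565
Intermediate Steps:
V = -⅑ (V = (⅑)*(-1) = -⅑ ≈ -0.11111)
P = 2 (P = 8 - (3 - 1*(-3)) = 8 - (3 + 3) = 8 - 1*6 = 8 - 6 = 2)
X(u) = -55/9 + u² + 2*u (X(u) = -6 + ((u² + 2*u) - ⅑) = -6 + (-⅑ + u² + 2*u) = -55/9 + u² + 2*u)
L = 484/3 (L = (3 + 3)*((-55/9 + 6² + 2*6) + 3*(-5)) = 6*((-55/9 + 36 + 12) - 15) = 6*(377/9 - 15) = 6*(242/9) = 484/3 ≈ 161.33)
h(T, l) = -⅖ + T
-475*h(-5, L) = -475*(-⅖ - 5) = -475*(-27/5) = 2565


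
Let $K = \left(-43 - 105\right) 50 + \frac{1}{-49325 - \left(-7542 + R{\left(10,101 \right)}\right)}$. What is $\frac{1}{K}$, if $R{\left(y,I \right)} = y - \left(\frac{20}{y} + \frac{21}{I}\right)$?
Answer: $- \frac{4220870}{31234438101} \approx -0.00013514$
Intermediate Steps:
$R{\left(y,I \right)} = y - \frac{21}{I} - \frac{20}{y}$
$K = - \frac{31234438101}{4220870}$ ($K = \left(-43 - 105\right) 50 + \frac{1}{-49325 - \left(-7532 - 2 - \frac{21}{101}\right)} = \left(-148\right) 50 + \frac{1}{-49325 - \left(-7532 - 2 - \frac{21}{101}\right)} = -7400 + \frac{1}{-49325 + \left(7542 - \left(10 - \frac{21}{101} - 2\right)\right)} = -7400 + \frac{1}{-49325 + \left(7542 - \frac{787}{101}\right)} = -7400 + \frac{1}{-49325 + \frac{760955}{101}} = -7400 + \frac{1}{- \frac{4220870}{101}} = -7400 - \frac{101}{4220870} = - \frac{31234438101}{4220870} \approx -7400.0$)
$\frac{1}{K} = \frac{1}{- \frac{31234438101}{4220870}} = - \frac{4220870}{31234438101}$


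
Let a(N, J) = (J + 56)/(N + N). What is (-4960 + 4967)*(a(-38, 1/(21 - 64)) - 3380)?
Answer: -77337729/3268 ≈ -23665.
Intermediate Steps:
a(N, J) = (56 + J)/(2*N) (a(N, J) = (56 + J)/((2*N)) = (56 + J)*(1/(2*N)) = (56 + J)/(2*N))
(-4960 + 4967)*(a(-38, 1/(21 - 64)) - 3380) = (-4960 + 4967)*((1/2)*(56 + 1/(21 - 64))/(-38) - 3380) = 7*((1/2)*(-1/38)*(56 + 1/(-43)) - 3380) = 7*((1/2)*(-1/38)*(56 - 1/43) - 3380) = 7*((1/2)*(-1/38)*(2407/43) - 3380) = 7*(-2407/3268 - 3380) = 7*(-11048247/3268) = -77337729/3268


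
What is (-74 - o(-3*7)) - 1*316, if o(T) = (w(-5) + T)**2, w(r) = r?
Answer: -1066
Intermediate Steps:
o(T) = (-5 + T)**2
(-74 - o(-3*7)) - 1*316 = (-74 - (-5 - 3*7)**2) - 1*316 = (-74 - (-5 - 21)**2) - 316 = (-74 - 1*(-26)**2) - 316 = (-74 - 1*676) - 316 = (-74 - 676) - 316 = -750 - 316 = -1066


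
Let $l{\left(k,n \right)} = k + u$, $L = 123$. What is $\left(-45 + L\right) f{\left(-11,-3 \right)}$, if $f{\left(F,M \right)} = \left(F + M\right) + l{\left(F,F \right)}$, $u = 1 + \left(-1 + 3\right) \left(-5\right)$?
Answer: $-2652$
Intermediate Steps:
$u = -9$ ($u = 1 + 2 \left(-5\right) = 1 - 10 = -9$)
$l{\left(k,n \right)} = -9 + k$ ($l{\left(k,n \right)} = k - 9 = -9 + k$)
$f{\left(F,M \right)} = -9 + M + 2 F$ ($f{\left(F,M \right)} = \left(F + M\right) + \left(-9 + F\right) = -9 + M + 2 F$)
$\left(-45 + L\right) f{\left(-11,-3 \right)} = \left(-45 + 123\right) \left(-9 - 3 + 2 \left(-11\right)\right) = 78 \left(-9 - 3 - 22\right) = 78 \left(-34\right) = -2652$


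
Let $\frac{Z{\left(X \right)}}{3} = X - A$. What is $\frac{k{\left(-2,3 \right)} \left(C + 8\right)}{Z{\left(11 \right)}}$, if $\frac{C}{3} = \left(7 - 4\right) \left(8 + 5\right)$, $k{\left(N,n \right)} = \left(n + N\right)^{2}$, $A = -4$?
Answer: $\frac{25}{9} \approx 2.7778$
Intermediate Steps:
$k{\left(N,n \right)} = \left(N + n\right)^{2}$
$C = 117$ ($C = 3 \left(7 - 4\right) \left(8 + 5\right) = 3 \cdot 3 \cdot 13 = 3 \cdot 39 = 117$)
$Z{\left(X \right)} = 12 + 3 X$ ($Z{\left(X \right)} = 3 \left(X - -4\right) = 3 \left(X + 4\right) = 3 \left(4 + X\right) = 12 + 3 X$)
$\frac{k{\left(-2,3 \right)} \left(C + 8\right)}{Z{\left(11 \right)}} = \frac{\left(-2 + 3\right)^{2} \left(117 + 8\right)}{12 + 3 \cdot 11} = \frac{1^{2} \cdot 125}{12 + 33} = \frac{1 \cdot 125}{45} = 125 \cdot \frac{1}{45} = \frac{25}{9}$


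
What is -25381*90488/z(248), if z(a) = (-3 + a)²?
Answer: -2296675928/60025 ≈ -38262.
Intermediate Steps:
-25381*90488/z(248) = -25381*90488/(-3 + 248)² = -25381/(245²*(1/90488)) = -25381/(60025*(1/90488)) = -25381/60025/90488 = -25381*90488/60025 = -2296675928/60025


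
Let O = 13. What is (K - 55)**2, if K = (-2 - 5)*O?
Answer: 21316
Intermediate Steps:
K = -91 (K = (-2 - 5)*13 = -7*13 = -91)
(K - 55)**2 = (-91 - 55)**2 = (-146)**2 = 21316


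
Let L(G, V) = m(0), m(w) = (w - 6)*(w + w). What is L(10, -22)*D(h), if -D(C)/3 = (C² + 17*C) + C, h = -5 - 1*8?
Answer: 0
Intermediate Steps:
m(w) = 2*w*(-6 + w) (m(w) = (-6 + w)*(2*w) = 2*w*(-6 + w))
L(G, V) = 0 (L(G, V) = 2*0*(-6 + 0) = 2*0*(-6) = 0)
h = -13 (h = -5 - 8 = -13)
D(C) = -54*C - 3*C² (D(C) = -3*((C² + 17*C) + C) = -3*(C² + 18*C) = -54*C - 3*C²)
L(10, -22)*D(h) = 0*(-3*(-13)*(18 - 13)) = 0*(-3*(-13)*5) = 0*195 = 0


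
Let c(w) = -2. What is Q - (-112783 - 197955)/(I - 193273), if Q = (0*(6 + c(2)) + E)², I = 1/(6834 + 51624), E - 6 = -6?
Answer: -18165122004/11298353033 ≈ -1.6078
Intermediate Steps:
E = 0 (E = 6 - 6 = 0)
I = 1/58458 ≈ 1.7106e-5
Q = 0 (Q = (0*(6 - 2) + 0)² = (0*4 + 0)² = (0 + 0)² = 0² = 0)
Q - (-112783 - 197955)/(I - 193273) = 0 - (-112783 - 197955)/(1/58458 - 193273) = 0 - (-310738)/(-11298353033/58458) = 0 - (-310738)*(-58458)/11298353033 = 0 - 1*18165122004/11298353033 = 0 - 18165122004/11298353033 = -18165122004/11298353033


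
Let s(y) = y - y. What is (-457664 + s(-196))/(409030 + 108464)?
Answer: -228832/258747 ≈ -0.88439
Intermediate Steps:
s(y) = 0
(-457664 + s(-196))/(409030 + 108464) = (-457664 + 0)/(409030 + 108464) = -457664/517494 = -457664*1/517494 = -228832/258747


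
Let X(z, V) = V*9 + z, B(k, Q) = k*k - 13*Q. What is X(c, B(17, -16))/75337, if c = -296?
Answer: 4177/75337 ≈ 0.055444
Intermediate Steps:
B(k, Q) = k² - 13*Q
X(z, V) = z + 9*V (X(z, V) = 9*V + z = z + 9*V)
X(c, B(17, -16))/75337 = (-296 + 9*(17² - 13*(-16)))/75337 = (-296 + 9*(289 + 208))*(1/75337) = (-296 + 9*497)*(1/75337) = (-296 + 4473)*(1/75337) = 4177*(1/75337) = 4177/75337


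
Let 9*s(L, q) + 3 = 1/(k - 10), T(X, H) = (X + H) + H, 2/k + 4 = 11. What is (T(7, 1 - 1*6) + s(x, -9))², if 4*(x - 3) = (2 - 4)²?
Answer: 4190209/374544 ≈ 11.188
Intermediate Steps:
k = 2/7 (k = 2/(-4 + 11) = 2/7 ≈ 0.28571)
T(X, H) = X + 2*H (T(X, H) = (H + X) + H = X + 2*H)
x = 4 (x = 3 + (2 - 4)²/4 = 3 + (¼)*(-2)² = 3 + (¼)*4 = 3 + 1 = 4)
s(L, q) = -211/612 (s(L, q) = -⅓ + 1/(9*(2/7 - 10)) = -⅓ + 1/(9*(-68/7)) = -⅓ + (⅑)*(-7/68) = -⅓ - 7/612 = -211/612)
(T(7, 1 - 1*6) + s(x, -9))² = ((7 + 2*(1 - 1*6)) - 211/612)² = ((7 + 2*(1 - 6)) - 211/612)² = ((7 + 2*(-5)) - 211/612)² = ((7 - 10) - 211/612)² = (-3 - 211/612)² = (-2047/612)² = 4190209/374544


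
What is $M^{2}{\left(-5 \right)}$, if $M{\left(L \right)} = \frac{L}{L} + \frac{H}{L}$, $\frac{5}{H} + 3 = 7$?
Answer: $\frac{9}{16} \approx 0.5625$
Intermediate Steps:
$H = \frac{5}{4}$ ($H = \frac{5}{-3 + 7} = \frac{5}{4} \approx 1.25$)
$M{\left(L \right)} = 1 + \frac{5}{4 L}$ ($M{\left(L \right)} = \frac{L}{L} + \frac{5}{4 L} = 1 + \frac{5}{4 L}$)
$M^{2}{\left(-5 \right)} = \left(\frac{\frac{5}{4} - 5}{-5}\right)^{2} = \left(\left(- \frac{1}{5}\right) \left(- \frac{15}{4}\right)\right)^{2} = \left(\frac{3}{4}\right)^{2} = \frac{9}{16}$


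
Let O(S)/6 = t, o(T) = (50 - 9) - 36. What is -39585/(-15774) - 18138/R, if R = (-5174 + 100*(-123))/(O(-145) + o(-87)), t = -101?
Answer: -28543281287/45939146 ≈ -621.33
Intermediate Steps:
o(T) = 5 (o(T) = 41 - 36 = 5)
O(S) = -606 (O(S) = 6*(-101) = -606)
R = 17474/601 (R = (-5174 + 100*(-123))/(-606 + 5) = (-5174 - 12300)/(-601) = -17474*(-1/601) = 17474/601 ≈ 29.075)
-39585/(-15774) - 18138/R = -39585/(-15774) - 18138/17474/601 = -39585*(-1/15774) - 18138*601/17474 = 13195/5258 - 5450469/8737 = -28543281287/45939146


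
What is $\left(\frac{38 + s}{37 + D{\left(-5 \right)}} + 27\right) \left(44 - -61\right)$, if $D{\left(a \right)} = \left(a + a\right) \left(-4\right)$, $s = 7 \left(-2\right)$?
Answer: $\frac{31545}{11} \approx 2867.7$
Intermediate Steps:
$s = -14$
$D{\left(a \right)} = - 8 a$ ($D{\left(a \right)} = 2 a \left(-4\right) = - 8 a$)
$\left(\frac{38 + s}{37 + D{\left(-5 \right)}} + 27\right) \left(44 - -61\right) = \left(\frac{38 - 14}{37 - -40} + 27\right) \left(44 - -61\right) = \left(\frac{24}{37 + 40} + 27\right) \left(44 + 61\right) = \left(\frac{24}{77} + 27\right) 105 = \frac{2103}{77} \cdot 105 = \frac{31545}{11}$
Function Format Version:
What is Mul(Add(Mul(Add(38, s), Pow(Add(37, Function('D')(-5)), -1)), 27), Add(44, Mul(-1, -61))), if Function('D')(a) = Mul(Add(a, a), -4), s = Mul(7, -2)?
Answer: Rational(31545, 11) ≈ 2867.7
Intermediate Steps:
s = -14
Function('D')(a) = Mul(-8, a) (Function('D')(a) = Mul(Mul(2, a), -4) = Mul(-8, a))
Mul(Add(Mul(Add(38, s), Pow(Add(37, Function('D')(-5)), -1)), 27), Add(44, Mul(-1, -61))) = Mul(Add(Mul(Add(38, -14), Pow(Add(37, Mul(-8, -5)), -1)), 27), Add(44, Mul(-1, -61))) = Mul(Add(Mul(24, Pow(Add(37, 40), -1)), 27), Add(44, 61)) = Mul(Add(Mul(24, Pow(77, -1)), 27), 105) = Mul(Add(Mul(24, Rational(1, 77)), 27), 105) = Mul(Add(Rational(24, 77), 27), 105) = Mul(Rational(2103, 77), 105) = Rational(31545, 11)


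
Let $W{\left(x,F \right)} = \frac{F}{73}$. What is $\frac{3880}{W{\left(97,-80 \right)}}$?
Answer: $- \frac{7081}{2} \approx -3540.5$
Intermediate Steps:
$W{\left(x,F \right)} = \frac{F}{73}$ ($W{\left(x,F \right)} = F \frac{1}{73} = \frac{F}{73}$)
$\frac{3880}{W{\left(97,-80 \right)}} = \frac{3880}{\frac{1}{73} \left(-80\right)} = \frac{3880}{- \frac{80}{73}} = 3880 \left(- \frac{73}{80}\right) = - \frac{7081}{2}$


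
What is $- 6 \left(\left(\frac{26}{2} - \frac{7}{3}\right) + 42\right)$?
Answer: $-316$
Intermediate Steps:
$- 6 \left(\left(\frac{26}{2} - \frac{7}{3}\right) + 42\right) = - 6 \left(\left(26 \cdot \frac{1}{2} - \frac{7}{3}\right) + 42\right) = - 6 \left(\left(13 - \frac{7}{3}\right) + 42\right) = - 6 \left(\frac{32}{3} + 42\right) = \left(-6\right) \frac{158}{3} = -316$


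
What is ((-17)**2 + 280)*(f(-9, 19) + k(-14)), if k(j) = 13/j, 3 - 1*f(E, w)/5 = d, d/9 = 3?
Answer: -963317/14 ≈ -68808.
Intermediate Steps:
d = 27 (d = 9*3 = 27)
f(E, w) = -120 (f(E, w) = 15 - 5*27 = 15 - 135 = -120)
((-17)**2 + 280)*(f(-9, 19) + k(-14)) = ((-17)**2 + 280)*(-120 + 13/(-14)) = (289 + 280)*(-120 + 13*(-1/14)) = 569*(-120 - 13/14) = 569*(-1693/14) = -963317/14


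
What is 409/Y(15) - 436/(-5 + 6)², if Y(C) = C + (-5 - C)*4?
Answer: -28749/65 ≈ -442.29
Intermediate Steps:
Y(C) = -20 - 3*C (Y(C) = C + (-20 - 4*C) = -20 - 3*C)
409/Y(15) - 436/(-5 + 6)² = 409/(-20 - 3*15) - 436/(-5 + 6)² = 409/(-20 - 45) - 436/(1²) = 409/(-65) - 436/1 = 409*(-1/65) - 436*1 = -409/65 - 436 = -28749/65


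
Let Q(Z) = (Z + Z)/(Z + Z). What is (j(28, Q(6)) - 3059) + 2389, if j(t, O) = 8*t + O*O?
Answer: -445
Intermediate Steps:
Q(Z) = 1 (Q(Z) = (2*Z)/((2*Z)) = (2*Z)*(1/(2*Z)) = 1)
j(t, O) = O² + 8*t (j(t, O) = 8*t + O² = O² + 8*t)
(j(28, Q(6)) - 3059) + 2389 = ((1² + 8*28) - 3059) + 2389 = ((1 + 224) - 3059) + 2389 = (225 - 3059) + 2389 = -2834 + 2389 = -445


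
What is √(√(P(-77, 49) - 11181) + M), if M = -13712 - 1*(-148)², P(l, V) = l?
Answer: √(-35616 + I*√11258) ≈ 0.2811 + 188.72*I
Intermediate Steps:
M = -35616 (M = -13712 - 1*21904 = -13712 - 21904 = -35616)
√(√(P(-77, 49) - 11181) + M) = √(√(-77 - 11181) - 35616) = √(√(-11258) - 35616) = √(I*√11258 - 35616) = √(-35616 + I*√11258)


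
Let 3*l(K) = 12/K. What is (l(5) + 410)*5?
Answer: 2054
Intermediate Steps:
l(K) = 4/K (l(K) = (12/K)/3 = 4/K)
(l(5) + 410)*5 = (4/5 + 410)*5 = (4*(⅕) + 410)*5 = (⅘ + 410)*5 = (2054/5)*5 = 2054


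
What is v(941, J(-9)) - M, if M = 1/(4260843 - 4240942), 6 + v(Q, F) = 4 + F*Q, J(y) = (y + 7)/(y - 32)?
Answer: 35821759/815941 ≈ 43.902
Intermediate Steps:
J(y) = (7 + y)/(-32 + y)
v(Q, F) = -2 + F*Q (v(Q, F) = -6 + (4 + F*Q) = -2 + F*Q)
M = 1/19901 ≈ 5.0249e-5
v(941, J(-9)) - M = (-2 + ((7 - 9)/(-32 - 9))*941) - 1*1/19901 = (-2 + (-2/(-41))*941) - 1/19901 = (-2 - 1/41*(-2)*941) - 1/19901 = (-2 + (2/41)*941) - 1/19901 = (-2 + 1882/41) - 1/19901 = 1800/41 - 1/19901 = 35821759/815941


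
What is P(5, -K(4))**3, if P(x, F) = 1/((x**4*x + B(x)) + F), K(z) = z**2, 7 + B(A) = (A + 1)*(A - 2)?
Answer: 1/30371328000 ≈ 3.2926e-11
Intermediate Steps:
B(A) = -7 + (1 + A)*(-2 + A) (B(A) = -7 + (A + 1)*(A - 2) = -7 + (1 + A)*(-2 + A))
P(x, F) = 1/(-9 + F + x**2 + x**5 - x) (P(x, F) = 1/((x**4*x + (-9 + x**2 - x)) + F) = 1/((x**5 + (-9 + x**2 - x)) + F) = 1/((-9 + x**2 + x**5 - x) + F) = 1/(-9 + F + x**2 + x**5 - x))
P(5, -K(4))**3 = (1/(-9 - 1*4**2 + 5**2 + 5**5 - 1*5))**3 = (1/(-9 - 1*16 + 25 + 3125 - 5))**3 = (1/(-9 - 16 + 25 + 3125 - 5))**3 = (1/3120)**3 = 1/30371328000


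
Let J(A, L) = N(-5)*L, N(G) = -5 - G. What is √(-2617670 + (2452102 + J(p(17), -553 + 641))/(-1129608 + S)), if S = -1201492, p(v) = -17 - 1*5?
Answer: 3*I*√15804995247661858/233110 ≈ 1617.9*I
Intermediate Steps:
p(v) = -22 (p(v) = -17 - 5 = -22)
J(A, L) = 0 (J(A, L) = (-5 - 1*(-5))*L = (-5 + 5)*L = 0*L = 0)
√(-2617670 + (2452102 + J(p(17), -553 + 641))/(-1129608 + S)) = √(-2617670 + (2452102 + 0)/(-1129608 - 1201492)) = √(-2617670 + 2452102/(-2331100)) = √(-2617670 + 2452102*(-1/2331100)) = √(-2617670 - 1226051/1165550) = √(-3051026494551/1165550) = 3*I*√15804995247661858/233110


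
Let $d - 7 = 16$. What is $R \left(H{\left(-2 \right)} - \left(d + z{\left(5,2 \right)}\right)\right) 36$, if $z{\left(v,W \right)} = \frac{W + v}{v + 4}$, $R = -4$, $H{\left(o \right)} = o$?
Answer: $3712$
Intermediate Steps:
$d = 23$ ($d = 7 + 16 = 23$)
$z{\left(v,W \right)} = \frac{W + v}{4 + v}$
$R \left(H{\left(-2 \right)} - \left(d + z{\left(5,2 \right)}\right)\right) 36 = - 4 \left(-2 - \left(23 + \frac{2 + 5}{4 + 5}\right)\right) 36 = - 4 \left(-2 - \left(23 + \frac{1}{9} \cdot 7\right)\right) 36 = - 4 \left(-2 - \left(23 + \frac{7}{9}\right)\right) 36 = - 4 \left(-2 - \frac{214}{9}\right) 36 = \left(-4\right) \left(- \frac{232}{9}\right) 36 = \frac{928}{9} \cdot 36 = 3712$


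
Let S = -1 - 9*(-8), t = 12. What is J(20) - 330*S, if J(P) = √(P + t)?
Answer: -23430 + 4*√2 ≈ -23424.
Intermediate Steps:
J(P) = √(12 + P) (J(P) = √(P + 12) = √(12 + P))
S = 71 (S = -1 + 72 = 71)
J(20) - 330*S = √(12 + 20) - 330*71 = √32 - 23430 = 4*√2 - 23430 = -23430 + 4*√2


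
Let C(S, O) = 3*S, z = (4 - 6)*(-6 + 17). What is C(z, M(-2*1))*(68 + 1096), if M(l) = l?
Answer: -76824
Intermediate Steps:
z = -22 (z = -2*11 = -22)
C(z, M(-2*1))*(68 + 1096) = (3*(-22))*(68 + 1096) = -66*1164 = -76824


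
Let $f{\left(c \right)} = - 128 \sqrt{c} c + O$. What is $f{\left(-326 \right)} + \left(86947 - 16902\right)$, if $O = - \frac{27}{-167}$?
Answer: $\frac{11697542}{167} + 41728 i \sqrt{326} \approx 70045.0 + 7.5342 \cdot 10^{5} i$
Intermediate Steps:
$O = \frac{27}{167}$ ($O = \left(-27\right) \left(- \frac{1}{167}\right) = \frac{27}{167} \approx 0.16168$)
$f{\left(c \right)} = \frac{27}{167} - 128 c^{\frac{3}{2}}$ ($f{\left(c \right)} = - 128 \sqrt{c} c + \frac{27}{167} = - 128 c^{\frac{3}{2}} + \frac{27}{167} = \frac{27}{167} - 128 c^{\frac{3}{2}}$)
$f{\left(-326 \right)} + \left(86947 - 16902\right) = \left(\frac{27}{167} - 128 \left(-326\right)^{\frac{3}{2}}\right) + \left(86947 - 16902\right) = \left(\frac{27}{167} - 128 \left(- 326 i \sqrt{326}\right)\right) + 70045 = \left(\frac{27}{167} + 41728 i \sqrt{326}\right) + 70045 = \frac{11697542}{167} + 41728 i \sqrt{326}$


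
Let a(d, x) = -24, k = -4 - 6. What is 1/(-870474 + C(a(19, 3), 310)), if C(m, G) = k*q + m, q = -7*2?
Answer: -1/870358 ≈ -1.1490e-6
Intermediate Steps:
k = -10
q = -14
C(m, G) = 140 + m (C(m, G) = -10*(-14) + m = 140 + m)
1/(-870474 + C(a(19, 3), 310)) = 1/(-870474 + (140 - 24)) = 1/(-870474 + 116) = 1/(-870358) = -1/870358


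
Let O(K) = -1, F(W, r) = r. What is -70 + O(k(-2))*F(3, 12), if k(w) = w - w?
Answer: -82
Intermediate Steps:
k(w) = 0
-70 + O(k(-2))*F(3, 12) = -70 - 1*12 = -70 - 12 = -82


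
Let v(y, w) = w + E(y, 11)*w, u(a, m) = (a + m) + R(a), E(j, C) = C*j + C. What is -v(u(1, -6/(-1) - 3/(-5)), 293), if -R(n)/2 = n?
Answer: -107824/5 ≈ -21565.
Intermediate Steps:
E(j, C) = C + C*j
R(n) = -2*n
u(a, m) = m - a (u(a, m) = (a + m) - 2*a = m - a)
v(y, w) = w + w*(11 + 11*y) (v(y, w) = w + (11*(1 + y))*w = w + (11 + 11*y)*w = w + w*(11 + 11*y))
-v(u(1, -6/(-1) - 3/(-5)), 293) = -293*(12 + 11*((-6/(-1) - 3/(-5)) - 1*1)) = -293*(12 + 11*((-6*(-1) - 3*(-⅕)) - 1)) = -293*(12 + 11*((6 + ⅗) - 1)) = -293*(12 + 11*(33/5 - 1)) = -293*(12 + 11*(28/5)) = -293*(12 + 308/5) = -293*368/5 = -1*107824/5 = -107824/5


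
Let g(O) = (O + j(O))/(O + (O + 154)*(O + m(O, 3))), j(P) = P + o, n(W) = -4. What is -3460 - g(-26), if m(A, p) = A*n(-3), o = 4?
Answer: -17227316/4979 ≈ -3460.0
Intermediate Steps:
m(A, p) = -4*A (m(A, p) = A*(-4) = -4*A)
j(P) = 4 + P (j(P) = P + 4 = 4 + P)
g(O) = (4 + 2*O)/(O - 3*O*(154 + O)) (g(O) = (O + (4 + O))/(O + (O + 154)*(O - 4*O)) = (4 + 2*O)/(O + (154 + O)*(-3*O)) = (4 + 2*O)/(O - 3*O*(154 + O)))
-3460 - g(-26) = -3460 - 2*(2 - 26)/((-26)*(-461 - 3*(-26))) = -3460 - 2*(-1)*(-24)/(26*(-461 + 78)) = -3460 - 2*(-1)*(-24)/(26*(-383)) = -3460 - 2*(-1)*(-1)*(-24)/(26*383) = -3460 - 1*(-24/4979) = -3460 + 24/4979 = -17227316/4979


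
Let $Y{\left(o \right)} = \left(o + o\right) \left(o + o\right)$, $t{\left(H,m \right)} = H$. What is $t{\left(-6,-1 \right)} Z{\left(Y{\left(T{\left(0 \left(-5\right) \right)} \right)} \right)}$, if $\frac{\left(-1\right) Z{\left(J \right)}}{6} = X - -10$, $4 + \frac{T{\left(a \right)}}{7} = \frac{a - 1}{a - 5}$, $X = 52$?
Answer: $2232$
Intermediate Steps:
$T{\left(a \right)} = -28 + \frac{7 \left(-1 + a\right)}{-5 + a}$ ($T{\left(a \right)} = -28 + 7 \frac{a - 1}{a - 5} = -28 + 7 \frac{-1 + a}{-5 + a} = -28 + \frac{7 \left(-1 + a\right)}{-5 + a}$)
$Y{\left(o \right)} = 4 o^{2}$ ($Y{\left(o \right)} = 2 o 2 o = 4 o^{2}$)
$Z{\left(J \right)} = -372$ ($Z{\left(J \right)} = - 6 \left(52 - -10\right) = - 6 \left(52 + 10\right) = \left(-6\right) 62 = -372$)
$t{\left(-6,-1 \right)} Z{\left(Y{\left(T{\left(0 \left(-5\right) \right)} \right)} \right)} = \left(-6\right) \left(-372\right) = 2232$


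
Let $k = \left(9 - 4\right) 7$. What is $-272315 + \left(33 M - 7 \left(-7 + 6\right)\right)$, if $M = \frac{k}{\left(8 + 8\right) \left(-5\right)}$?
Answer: $- \frac{4357159}{16} \approx -2.7232 \cdot 10^{5}$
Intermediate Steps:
$k = 35$ ($k = 5 \cdot 7 = 35$)
$M = - \frac{7}{16}$ ($M = \frac{35}{\left(8 + 8\right) \left(-5\right)} = \frac{35}{16 \left(-5\right)} = \frac{35}{-80} = 35 \left(- \frac{1}{80}\right) = - \frac{7}{16} \approx -0.4375$)
$-272315 + \left(33 M - 7 \left(-7 + 6\right)\right) = -272315 - \left(\frac{231}{16} + 7 \left(-7 + 6\right)\right) = -272315 - \frac{119}{16} = - \frac{4357159}{16}$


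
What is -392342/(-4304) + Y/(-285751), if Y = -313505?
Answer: 56730722181/614936152 ≈ 92.255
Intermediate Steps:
-392342/(-4304) + Y/(-285751) = -392342/(-4304) - 313505/(-285751) = -392342*(-1/4304) - 313505*(-1/285751) = 196171/2152 + 313505/285751 = 56730722181/614936152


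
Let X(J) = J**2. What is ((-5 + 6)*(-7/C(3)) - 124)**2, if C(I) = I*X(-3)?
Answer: 11256025/729 ≈ 15440.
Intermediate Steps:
C(I) = 9*I (C(I) = I*(-3)**2 = I*9 = 9*I)
((-5 + 6)*(-7/C(3)) - 124)**2 = ((-5 + 6)*(-7/(9*3)) - 124)**2 = (1*(-7/27) - 124)**2 = (-7/27 - 124)**2 = (-3355/27)**2 = 11256025/729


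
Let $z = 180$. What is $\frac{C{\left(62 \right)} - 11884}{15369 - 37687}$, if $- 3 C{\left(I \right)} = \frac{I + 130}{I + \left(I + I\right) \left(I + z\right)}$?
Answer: $\frac{89337986}{167775565} \approx 0.53249$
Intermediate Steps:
$C{\left(I \right)} = - \frac{130 + I}{3 \left(I + 2 I \left(180 + I\right)\right)}$ ($C{\left(I \right)} = - \frac{\left(I + 130\right) \frac{1}{I + \left(I + I\right) \left(I + 180\right)}}{3} = - \frac{\left(130 + I\right) \frac{1}{I + 2 I \left(180 + I\right)}}{3} = - \frac{\frac{1}{I + 2 I \left(180 + I\right)} \left(130 + I\right)}{3} = - \frac{130 + I}{3 \left(I + 2 I \left(180 + I\right)\right)}$)
$\frac{C{\left(62 \right)} - 11884}{15369 - 37687} = \frac{\frac{-130 - 62}{3 \cdot 62 \left(361 + 2 \cdot 62\right)} - 11884}{15369 - 37687} = \frac{\frac{1}{3} \cdot \frac{1}{62} \frac{1}{361 + 124} \left(-130 - 62\right) - 11884}{-22318} = \left(\frac{1}{3} \cdot \frac{1}{62} \cdot \frac{1}{485} \left(-192\right) - 11884\right) \left(- \frac{1}{22318}\right) = \left(- \frac{32}{15035} - 11884\right) \left(- \frac{1}{22318}\right) = \left(- \frac{178675972}{15035}\right) \left(- \frac{1}{22318}\right) = \frac{89337986}{167775565}$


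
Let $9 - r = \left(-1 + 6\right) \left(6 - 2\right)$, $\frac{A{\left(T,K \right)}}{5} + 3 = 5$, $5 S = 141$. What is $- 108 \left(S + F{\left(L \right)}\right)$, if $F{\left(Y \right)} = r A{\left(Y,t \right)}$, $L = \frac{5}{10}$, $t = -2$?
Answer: $\frac{44172}{5} \approx 8834.4$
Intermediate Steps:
$S = \frac{141}{5}$ ($S = \frac{1}{5} \cdot 141 = \frac{141}{5} \approx 28.2$)
$A{\left(T,K \right)} = 10$ ($A{\left(T,K \right)} = -15 + 5 \cdot 5 = -15 + 25 = 10$)
$r = -11$ ($r = 9 - \left(-1 + 6\right) \left(6 - 2\right) = 9 - 5 \cdot 4 = 9 - 20 = -11$)
$L = \frac{1}{2}$ ($L = 5 \cdot \frac{1}{10} = \frac{1}{2} \approx 0.5$)
$F{\left(Y \right)} = -110$ ($F{\left(Y \right)} = \left(-11\right) 10 = -110$)
$- 108 \left(S + F{\left(L \right)}\right) = - 108 \left(\frac{141}{5} - 110\right) = \left(-108\right) \left(- \frac{409}{5}\right) = \frac{44172}{5}$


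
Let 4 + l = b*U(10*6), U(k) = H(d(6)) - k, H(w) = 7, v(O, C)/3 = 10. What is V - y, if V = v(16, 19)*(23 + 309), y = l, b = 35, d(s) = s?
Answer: 11819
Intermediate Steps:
v(O, C) = 30 (v(O, C) = 3*10 = 30)
U(k) = 7 - k
l = -1859 (l = -4 + 35*(7 - 10*6) = -4 + 35*(7 - 1*60) = -4 + 35*(7 - 60) = -4 + 35*(-53) = -4 - 1855 = -1859)
y = -1859
V = 9960 (V = 30*(23 + 309) = 30*332 = 9960)
V - y = 9960 - 1*(-1859) = 9960 + 1859 = 11819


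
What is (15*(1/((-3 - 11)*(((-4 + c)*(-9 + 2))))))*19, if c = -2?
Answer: -95/196 ≈ -0.48469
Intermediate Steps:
(15*(1/((-3 - 11)*(((-4 + c)*(-9 + 2))))))*19 = (15*(1/((-3 - 11)*(((-4 - 2)*(-9 + 2))))))*19 = (15*(1/((-14)*((-6*(-7))))))*19 = (15*(-1/14/42))*19 = (15*(-1/14*1/42))*19 = (15*(-1/588))*19 = -5/196*19 = -95/196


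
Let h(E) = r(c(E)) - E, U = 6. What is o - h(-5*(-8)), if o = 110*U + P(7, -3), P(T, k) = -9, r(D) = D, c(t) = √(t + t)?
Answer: 691 - 4*√5 ≈ 682.06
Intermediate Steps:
c(t) = √2*√t (c(t) = √(2*t) = √2*√t)
h(E) = -E + √2*√E (h(E) = √2*√E - E = -E + √2*√E)
o = 651 (o = 110*6 - 9 = 660 - 9 = 651)
o - h(-5*(-8)) = 651 - (-(-5)*(-8) + √2*√(-5*(-8))) = 651 - (-1*40 + √2*√40) = 651 - (-40 + √2*(2*√10)) = 651 - (-40 + 4*√5) = 651 + (40 - 4*√5) = 691 - 4*√5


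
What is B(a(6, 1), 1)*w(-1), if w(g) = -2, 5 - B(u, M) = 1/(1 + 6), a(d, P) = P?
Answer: -68/7 ≈ -9.7143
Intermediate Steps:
B(u, M) = 34/7 (B(u, M) = 5 - 1/(1 + 6) = 5 - 1/7 = 5 - 1*⅐ = 5 - ⅐ = 34/7)
B(a(6, 1), 1)*w(-1) = (34/7)*(-2) = -68/7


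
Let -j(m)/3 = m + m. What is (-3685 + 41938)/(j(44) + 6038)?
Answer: 38253/5774 ≈ 6.6250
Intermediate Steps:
j(m) = -6*m (j(m) = -3*(m + m) = -6*m)
(-3685 + 41938)/(j(44) + 6038) = (-3685 + 41938)/(-6*44 + 6038) = 38253/(-264 + 6038) = 38253/5774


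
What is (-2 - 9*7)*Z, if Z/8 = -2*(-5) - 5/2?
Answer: -3900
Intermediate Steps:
Z = 60 (Z = 8*(-2*(-5) - 5/2) = 8*(10 - 5*½) = 8*(10 - 5/2) = 8*(15/2) = 60)
(-2 - 9*7)*Z = (-2 - 9*7)*60 = (-2 - 63)*60 = -65*60 = -3900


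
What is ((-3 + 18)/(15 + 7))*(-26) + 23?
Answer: 58/11 ≈ 5.2727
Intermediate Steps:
((-3 + 18)/(15 + 7))*(-26) + 23 = (15/22)*(-26) + 23 = -195/11 + 23 = 58/11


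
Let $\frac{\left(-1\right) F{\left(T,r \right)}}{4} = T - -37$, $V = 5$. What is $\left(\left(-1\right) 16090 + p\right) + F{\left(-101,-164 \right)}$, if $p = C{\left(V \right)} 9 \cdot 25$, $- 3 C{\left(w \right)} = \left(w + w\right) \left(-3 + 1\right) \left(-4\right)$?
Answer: $-21834$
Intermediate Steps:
$C{\left(w \right)} = - \frac{16 w}{3}$ ($C{\left(w \right)} = - \frac{\left(w + w\right) \left(-3 + 1\right) \left(-4\right)}{3} = - \frac{2 w \left(-2\right) \left(-4\right)}{3} = - \frac{- 4 w \left(-4\right)}{3} = - \frac{16 w}{3}$)
$F{\left(T,r \right)} = -148 - 4 T$ ($F{\left(T,r \right)} = - 4 \left(T - -37\right) = - 4 \left(T + 37\right) = - 4 \left(37 + T\right) = -148 - 4 T$)
$p = -6000$ ($p = \left(- \frac{16}{3}\right) 5 \cdot 9 \cdot 25 = \left(- \frac{80}{3}\right) 9 \cdot 25 = \left(-240\right) 25 = -6000$)
$\left(\left(-1\right) 16090 + p\right) + F{\left(-101,-164 \right)} = \left(\left(-1\right) 16090 - 6000\right) - -256 = \left(-16090 - 6000\right) + \left(-148 + 404\right) = -22090 + 256 = -21834$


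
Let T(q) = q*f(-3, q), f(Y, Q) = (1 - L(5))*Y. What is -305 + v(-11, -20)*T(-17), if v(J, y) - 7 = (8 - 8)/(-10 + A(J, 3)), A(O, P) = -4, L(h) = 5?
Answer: -1733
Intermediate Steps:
f(Y, Q) = -4*Y (f(Y, Q) = (1 - 1*5)*Y = (1 - 5)*Y = -4*Y)
T(q) = 12*q (T(q) = q*(-4*(-3)) = q*12 = 12*q)
v(J, y) = 7 (v(J, y) = 7 + (8 - 8)/(-10 - 4) = 7 + 0/(-14) = 7 + 0*(-1/14) = 7 + 0 = 7)
-305 + v(-11, -20)*T(-17) = -305 + 7*(12*(-17)) = -305 + 7*(-204) = -305 - 1428 = -1733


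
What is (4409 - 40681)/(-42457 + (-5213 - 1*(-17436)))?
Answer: 18136/15117 ≈ 1.1997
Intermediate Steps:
(4409 - 40681)/(-42457 + (-5213 - 1*(-17436))) = -36272/(-42457 + (-5213 + 17436)) = -36272/(-42457 + 12223) = -36272/(-30234) = -36272*(-1/30234) = 18136/15117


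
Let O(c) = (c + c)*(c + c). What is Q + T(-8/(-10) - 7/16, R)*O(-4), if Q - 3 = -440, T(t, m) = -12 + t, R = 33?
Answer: -5909/5 ≈ -1181.8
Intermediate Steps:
O(c) = 4*c**2 (O(c) = (2*c)*(2*c) = 4*c**2)
Q = -437 (Q = 3 - 440 = -437)
Q + T(-8/(-10) - 7/16, R)*O(-4) = -437 + (-12 + (-8/(-10) - 7/16))*(4*(-4)**2) = -437 + (-12 + (-8*(-1/10) - 7*1/16))*(4*16) = -437 + (-12 + (4/5 - 7/16))*64 = -437 + (-12 + 29/80)*64 = -437 - 931/80*64 = -437 - 3724/5 = -5909/5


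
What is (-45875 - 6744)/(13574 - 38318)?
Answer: 52619/24744 ≈ 2.1265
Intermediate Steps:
(-45875 - 6744)/(13574 - 38318) = -52619/(-24744) = -52619*(-1/24744) = 52619/24744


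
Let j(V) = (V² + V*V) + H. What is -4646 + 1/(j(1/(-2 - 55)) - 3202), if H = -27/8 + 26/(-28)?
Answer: -2710325981854/583367585 ≈ -4646.0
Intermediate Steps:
H = -241/56 (H = -27*⅛ + 26*(-1/28) = -27/8 - 13/14 = -241/56 ≈ -4.3036)
j(V) = -241/56 + 2*V² (j(V) = (V² + V*V) - 241/56 = (V² + V²) - 241/56 = 2*V² - 241/56 = -241/56 + 2*V²)
-4646 + 1/(j(1/(-2 - 55)) - 3202) = -4646 + 1/((-241/56 + 2*(1/(-2 - 55))²) - 3202) = -4646 + 1/((-241/56 + 2*(1/(-57))²) - 3202) = -4646 + 1/((-241/56 + 2*(-1/57)²) - 3202) = -4646 + 1/((-241/56 + 2*(1/3249)) - 3202) = -4646 + 1/((-241/56 + 2/3249) - 3202) = -4646 + 1/(-782897/181944 - 3202) = -4646 + 1/(-583367585/181944) = -4646 - 181944/583367585 = -2710325981854/583367585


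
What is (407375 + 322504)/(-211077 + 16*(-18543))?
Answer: -243293/169255 ≈ -1.4374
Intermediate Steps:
(407375 + 322504)/(-211077 + 16*(-18543)) = 729879/(-211077 - 296688) = 729879/(-507765) = 729879*(-1/507765) = -243293/169255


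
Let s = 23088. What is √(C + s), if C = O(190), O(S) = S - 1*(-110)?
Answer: 2*√5847 ≈ 152.93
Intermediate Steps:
O(S) = 110 + S (O(S) = S + 110 = 110 + S)
C = 300 (C = 110 + 190 = 300)
√(C + s) = √(300 + 23088) = √23388 = 2*√5847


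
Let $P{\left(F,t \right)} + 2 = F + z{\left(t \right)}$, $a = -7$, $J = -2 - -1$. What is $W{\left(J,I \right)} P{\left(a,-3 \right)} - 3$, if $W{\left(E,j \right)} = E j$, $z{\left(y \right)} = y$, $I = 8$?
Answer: $93$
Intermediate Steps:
$J = -1$ ($J = -2 + 1 = -1$)
$P{\left(F,t \right)} = -2 + F + t$ ($P{\left(F,t \right)} = -2 + \left(F + t\right) = -2 + F + t$)
$W{\left(J,I \right)} P{\left(a,-3 \right)} - 3 = \left(-1\right) 8 \left(-2 - 7 - 3\right) - 3 = \left(-8\right) \left(-12\right) - 3 = 96 - 3 = 93$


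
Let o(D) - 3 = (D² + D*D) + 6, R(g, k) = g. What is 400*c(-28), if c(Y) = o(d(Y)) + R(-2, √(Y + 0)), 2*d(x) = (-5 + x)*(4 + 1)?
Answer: 5447800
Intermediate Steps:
d(x) = -25/2 + 5*x/2 (d(x) = ((-5 + x)*(4 + 1))/2 = ((-5 + x)*5)/2 = (-25 + 5*x)/2 = -25/2 + 5*x/2)
o(D) = 9 + 2*D² (o(D) = 3 + ((D² + D*D) + 6) = 3 + ((D² + D²) + 6) = 3 + (2*D² + 6) = 3 + (6 + 2*D²) = 9 + 2*D²)
c(Y) = 7 + 2*(-25/2 + 5*Y/2)² (c(Y) = (9 + 2*(-25/2 + 5*Y/2)²) - 2 = 7 + 2*(-25/2 + 5*Y/2)²)
400*c(-28) = 400*(7 + 25*(-5 - 28)²/2) = 400*(7 + (25/2)*(-33)²) = 400*(7 + (25/2)*1089) = 400*(7 + 27225/2) = 400*(27239/2) = 5447800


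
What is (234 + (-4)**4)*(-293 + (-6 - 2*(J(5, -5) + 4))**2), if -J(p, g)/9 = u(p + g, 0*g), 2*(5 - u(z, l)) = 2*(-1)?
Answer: 4186070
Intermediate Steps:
u(z, l) = 6 (u(z, l) = 5 - (-1) = 5 - 1/2*(-2) = 5 + 1 = 6)
J(p, g) = -54 (J(p, g) = -9*6 = -54)
(234 + (-4)**4)*(-293 + (-6 - 2*(J(5, -5) + 4))**2) = (234 + (-4)**4)*(-293 + (-6 - 2*(-54 + 4))**2) = (234 + 256)*(-293 + (-6 - 2*(-50))**2) = 490*(-293 + (-6 + 100)**2) = 490*(-293 + 94**2) = 490*(-293 + 8836) = 490*8543 = 4186070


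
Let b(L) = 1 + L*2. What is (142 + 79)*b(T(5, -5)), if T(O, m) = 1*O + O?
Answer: 4641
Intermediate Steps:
T(O, m) = 2*O (T(O, m) = O + O = 2*O)
b(L) = 1 + 2*L
(142 + 79)*b(T(5, -5)) = (142 + 79)*(1 + 2*(2*5)) = 221*(1 + 2*10) = 221*(1 + 20) = 221*21 = 4641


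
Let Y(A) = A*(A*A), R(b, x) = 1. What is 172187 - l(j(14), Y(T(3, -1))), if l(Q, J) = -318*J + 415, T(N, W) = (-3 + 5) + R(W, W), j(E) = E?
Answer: 180358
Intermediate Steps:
T(N, W) = 3 (T(N, W) = (-3 + 5) + 1 = 2 + 1 = 3)
Y(A) = A³ (Y(A) = A*A² = A³)
l(Q, J) = 415 - 318*J
172187 - l(j(14), Y(T(3, -1))) = 172187 - (415 - 318*3³) = 172187 - (415 - 318*27) = 172187 - (415 - 8586) = 172187 - 1*(-8171) = 172187 + 8171 = 180358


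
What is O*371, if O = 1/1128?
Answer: 371/1128 ≈ 0.32890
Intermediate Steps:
O = 1/1128 ≈ 0.00088653
O*371 = (1/1128)*371 = 371/1128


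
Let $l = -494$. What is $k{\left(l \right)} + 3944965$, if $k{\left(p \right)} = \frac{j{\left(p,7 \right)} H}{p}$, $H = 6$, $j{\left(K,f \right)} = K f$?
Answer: $3945007$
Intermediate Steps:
$k{\left(p \right)} = 42$ ($k{\left(p \right)} = \frac{p 7 \cdot 6}{p} = \frac{7 p 6}{p} = \frac{42 p}{p} = 42$)
$k{\left(l \right)} + 3944965 = 42 + 3944965 = 3945007$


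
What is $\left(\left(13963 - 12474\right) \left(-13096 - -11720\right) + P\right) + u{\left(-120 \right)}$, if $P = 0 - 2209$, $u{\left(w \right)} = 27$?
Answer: $-2051046$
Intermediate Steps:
$P = -2209$ ($P = 0 - 2209 = -2209$)
$\left(\left(13963 - 12474\right) \left(-13096 - -11720\right) + P\right) + u{\left(-120 \right)} = \left(\left(13963 - 12474\right) \left(-13096 - -11720\right) - 2209\right) + 27 = \left(1489 \left(-13096 + 11720\right) - 2209\right) + 27 = \left(1489 \left(-1376\right) - 2209\right) + 27 = \left(-2048864 - 2209\right) + 27 = -2051073 + 27 = -2051046$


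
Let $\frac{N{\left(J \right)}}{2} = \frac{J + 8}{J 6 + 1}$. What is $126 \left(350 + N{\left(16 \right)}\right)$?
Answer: $\frac{4283748}{97} \approx 44162.0$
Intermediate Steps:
$N{\left(J \right)} = \frac{2 \left(8 + J\right)}{1 + 6 J}$ ($N{\left(J \right)} = 2 \frac{J + 8}{J 6 + 1} = 2 \frac{8 + J}{6 J + 1} = 2 \frac{8 + J}{1 + 6 J} = \frac{2 \left(8 + J\right)}{1 + 6 J}$)
$126 \left(350 + N{\left(16 \right)}\right) = 126 \left(350 + \frac{2 \left(8 + 16\right)}{1 + 6 \cdot 16}\right) = 126 \left(350 + 2 \frac{1}{1 + 96} \cdot 24\right) = 126 \left(350 + 2 \cdot \frac{1}{97} \cdot 24\right) = 126 \left(350 + \frac{48}{97}\right) = 126 \cdot \frac{33998}{97} = \frac{4283748}{97}$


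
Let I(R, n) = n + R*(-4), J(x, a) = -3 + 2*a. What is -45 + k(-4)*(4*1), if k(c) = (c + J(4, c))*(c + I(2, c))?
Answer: 915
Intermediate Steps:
I(R, n) = n - 4*R
k(c) = (-8 + 2*c)*(-3 + 3*c) (k(c) = (c + (-3 + 2*c))*(c + (c - 4*2)) = (-3 + 3*c)*(c + (c - 8)) = (-3 + 3*c)*(c + (-8 + c)) = (-3 + 3*c)*(-8 + 2*c) = (-8 + 2*c)*(-3 + 3*c))
-45 + k(-4)*(4*1) = -45 + (24 - 30*(-4) + 6*(-4)²)*(4*1) = -45 + (24 + 120 + 6*16)*4 = -45 + (24 + 120 + 96)*4 = -45 + 240*4 = -45 + 960 = 915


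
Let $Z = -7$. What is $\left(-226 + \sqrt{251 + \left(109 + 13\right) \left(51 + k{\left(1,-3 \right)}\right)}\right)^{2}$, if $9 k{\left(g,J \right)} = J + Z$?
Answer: $\frac{\left(678 - \sqrt{57037}\right)^{2}}{9} \approx 21431.0$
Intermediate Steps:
$k{\left(g,J \right)} = - \frac{7}{9} + \frac{J}{9}$ ($k{\left(g,J \right)} = \frac{J - 7}{9} = \frac{-7 + J}{9} = - \frac{7}{9} + \frac{J}{9}$)
$\left(-226 + \sqrt{251 + \left(109 + 13\right) \left(51 + k{\left(1,-3 \right)}\right)}\right)^{2} = \left(-226 + \sqrt{251 + \left(109 + 13\right) \left(51 + \left(- \frac{7}{9} + \frac{1}{9} \left(-3\right)\right)\right)}\right)^{2} = \left(-226 + \sqrt{251 + 122 \left(51 - \frac{10}{9}\right)}\right)^{2} = \left(-226 + \sqrt{251 + 122 \cdot \frac{449}{9}}\right)^{2} = \left(-226 + \sqrt{251 + \frac{54778}{9}}\right)^{2} = \left(-226 + \sqrt{\frac{57037}{9}}\right)^{2} = \left(-226 + \frac{\sqrt{57037}}{3}\right)^{2}$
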